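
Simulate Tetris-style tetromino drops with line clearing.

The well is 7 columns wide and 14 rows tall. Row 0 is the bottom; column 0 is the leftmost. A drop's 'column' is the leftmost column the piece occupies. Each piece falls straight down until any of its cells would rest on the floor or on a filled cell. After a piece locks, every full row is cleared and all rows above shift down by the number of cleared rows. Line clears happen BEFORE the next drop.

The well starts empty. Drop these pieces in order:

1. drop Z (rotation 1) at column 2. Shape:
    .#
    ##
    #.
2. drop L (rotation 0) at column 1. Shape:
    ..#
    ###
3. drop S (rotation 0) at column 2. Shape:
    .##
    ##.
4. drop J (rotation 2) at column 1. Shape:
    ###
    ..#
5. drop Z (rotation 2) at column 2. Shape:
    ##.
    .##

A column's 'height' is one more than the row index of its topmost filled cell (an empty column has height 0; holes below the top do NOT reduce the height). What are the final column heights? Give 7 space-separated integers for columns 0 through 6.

Drop 1: Z rot1 at col 2 lands with bottom-row=0; cleared 0 line(s) (total 0); column heights now [0 0 2 3 0 0 0], max=3
Drop 2: L rot0 at col 1 lands with bottom-row=3; cleared 0 line(s) (total 0); column heights now [0 4 4 5 0 0 0], max=5
Drop 3: S rot0 at col 2 lands with bottom-row=5; cleared 0 line(s) (total 0); column heights now [0 4 6 7 7 0 0], max=7
Drop 4: J rot2 at col 1 lands with bottom-row=7; cleared 0 line(s) (total 0); column heights now [0 9 9 9 7 0 0], max=9
Drop 5: Z rot2 at col 2 lands with bottom-row=9; cleared 0 line(s) (total 0); column heights now [0 9 11 11 10 0 0], max=11

Answer: 0 9 11 11 10 0 0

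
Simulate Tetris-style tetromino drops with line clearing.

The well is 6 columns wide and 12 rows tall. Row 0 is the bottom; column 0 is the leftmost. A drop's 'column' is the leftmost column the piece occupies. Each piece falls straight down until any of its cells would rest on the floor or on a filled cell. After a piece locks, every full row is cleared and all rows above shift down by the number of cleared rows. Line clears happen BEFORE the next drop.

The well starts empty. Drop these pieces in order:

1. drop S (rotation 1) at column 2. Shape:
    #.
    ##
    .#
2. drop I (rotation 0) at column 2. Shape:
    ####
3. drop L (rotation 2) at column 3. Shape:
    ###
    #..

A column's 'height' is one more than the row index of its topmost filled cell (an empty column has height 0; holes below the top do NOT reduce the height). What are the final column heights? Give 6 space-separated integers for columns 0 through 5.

Drop 1: S rot1 at col 2 lands with bottom-row=0; cleared 0 line(s) (total 0); column heights now [0 0 3 2 0 0], max=3
Drop 2: I rot0 at col 2 lands with bottom-row=3; cleared 0 line(s) (total 0); column heights now [0 0 4 4 4 4], max=4
Drop 3: L rot2 at col 3 lands with bottom-row=4; cleared 0 line(s) (total 0); column heights now [0 0 4 6 6 6], max=6

Answer: 0 0 4 6 6 6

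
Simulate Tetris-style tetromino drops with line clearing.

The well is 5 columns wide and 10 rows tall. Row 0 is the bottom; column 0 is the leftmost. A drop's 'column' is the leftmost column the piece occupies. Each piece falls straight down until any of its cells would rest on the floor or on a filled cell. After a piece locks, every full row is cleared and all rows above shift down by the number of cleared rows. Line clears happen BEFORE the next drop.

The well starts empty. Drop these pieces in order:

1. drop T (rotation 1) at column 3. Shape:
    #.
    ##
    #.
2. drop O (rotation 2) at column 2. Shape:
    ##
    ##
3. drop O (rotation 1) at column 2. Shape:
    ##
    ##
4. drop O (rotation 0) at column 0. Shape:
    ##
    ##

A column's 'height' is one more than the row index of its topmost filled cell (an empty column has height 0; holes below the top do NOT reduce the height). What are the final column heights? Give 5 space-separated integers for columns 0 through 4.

Drop 1: T rot1 at col 3 lands with bottom-row=0; cleared 0 line(s) (total 0); column heights now [0 0 0 3 2], max=3
Drop 2: O rot2 at col 2 lands with bottom-row=3; cleared 0 line(s) (total 0); column heights now [0 0 5 5 2], max=5
Drop 3: O rot1 at col 2 lands with bottom-row=5; cleared 0 line(s) (total 0); column heights now [0 0 7 7 2], max=7
Drop 4: O rot0 at col 0 lands with bottom-row=0; cleared 0 line(s) (total 0); column heights now [2 2 7 7 2], max=7

Answer: 2 2 7 7 2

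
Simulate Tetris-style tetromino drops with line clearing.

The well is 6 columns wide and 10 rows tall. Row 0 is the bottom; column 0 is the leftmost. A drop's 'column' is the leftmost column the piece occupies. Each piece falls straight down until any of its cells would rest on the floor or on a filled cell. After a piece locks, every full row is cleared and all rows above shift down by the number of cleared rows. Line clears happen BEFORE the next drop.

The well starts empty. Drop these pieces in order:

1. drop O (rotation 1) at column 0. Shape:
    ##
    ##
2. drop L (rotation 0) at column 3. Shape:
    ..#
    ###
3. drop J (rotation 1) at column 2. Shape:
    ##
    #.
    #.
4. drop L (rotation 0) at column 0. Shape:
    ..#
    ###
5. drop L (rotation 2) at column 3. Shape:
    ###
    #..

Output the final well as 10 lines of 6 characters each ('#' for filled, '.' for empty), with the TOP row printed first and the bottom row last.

Answer: ......
......
......
......
......
......
..####
####..
..##..
###..#

Derivation:
Drop 1: O rot1 at col 0 lands with bottom-row=0; cleared 0 line(s) (total 0); column heights now [2 2 0 0 0 0], max=2
Drop 2: L rot0 at col 3 lands with bottom-row=0; cleared 0 line(s) (total 0); column heights now [2 2 0 1 1 2], max=2
Drop 3: J rot1 at col 2 lands with bottom-row=0; cleared 1 line(s) (total 1); column heights now [1 1 2 2 0 1], max=2
Drop 4: L rot0 at col 0 lands with bottom-row=2; cleared 0 line(s) (total 1); column heights now [3 3 4 2 0 1], max=4
Drop 5: L rot2 at col 3 lands with bottom-row=2; cleared 0 line(s) (total 1); column heights now [3 3 4 4 4 4], max=4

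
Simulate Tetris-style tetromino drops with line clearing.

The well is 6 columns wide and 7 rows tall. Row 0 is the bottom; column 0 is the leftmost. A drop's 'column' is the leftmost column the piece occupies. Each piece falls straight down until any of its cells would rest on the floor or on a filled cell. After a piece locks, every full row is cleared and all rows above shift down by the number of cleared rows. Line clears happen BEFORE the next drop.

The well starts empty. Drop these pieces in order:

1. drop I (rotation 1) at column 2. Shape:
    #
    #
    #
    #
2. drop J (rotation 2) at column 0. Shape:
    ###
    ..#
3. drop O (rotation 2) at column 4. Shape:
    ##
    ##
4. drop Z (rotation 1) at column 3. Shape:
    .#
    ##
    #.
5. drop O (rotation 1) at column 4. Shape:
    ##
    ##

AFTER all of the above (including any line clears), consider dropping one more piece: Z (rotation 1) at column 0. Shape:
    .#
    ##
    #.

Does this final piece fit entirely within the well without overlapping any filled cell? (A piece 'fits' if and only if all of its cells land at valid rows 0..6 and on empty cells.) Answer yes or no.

Drop 1: I rot1 at col 2 lands with bottom-row=0; cleared 0 line(s) (total 0); column heights now [0 0 4 0 0 0], max=4
Drop 2: J rot2 at col 0 lands with bottom-row=4; cleared 0 line(s) (total 0); column heights now [6 6 6 0 0 0], max=6
Drop 3: O rot2 at col 4 lands with bottom-row=0; cleared 0 line(s) (total 0); column heights now [6 6 6 0 2 2], max=6
Drop 4: Z rot1 at col 3 lands with bottom-row=1; cleared 0 line(s) (total 0); column heights now [6 6 6 3 4 2], max=6
Drop 5: O rot1 at col 4 lands with bottom-row=4; cleared 0 line(s) (total 0); column heights now [6 6 6 3 6 6], max=6
Test piece Z rot1 at col 0 (width 2): heights before test = [6 6 6 3 6 6]; fits = False

Answer: no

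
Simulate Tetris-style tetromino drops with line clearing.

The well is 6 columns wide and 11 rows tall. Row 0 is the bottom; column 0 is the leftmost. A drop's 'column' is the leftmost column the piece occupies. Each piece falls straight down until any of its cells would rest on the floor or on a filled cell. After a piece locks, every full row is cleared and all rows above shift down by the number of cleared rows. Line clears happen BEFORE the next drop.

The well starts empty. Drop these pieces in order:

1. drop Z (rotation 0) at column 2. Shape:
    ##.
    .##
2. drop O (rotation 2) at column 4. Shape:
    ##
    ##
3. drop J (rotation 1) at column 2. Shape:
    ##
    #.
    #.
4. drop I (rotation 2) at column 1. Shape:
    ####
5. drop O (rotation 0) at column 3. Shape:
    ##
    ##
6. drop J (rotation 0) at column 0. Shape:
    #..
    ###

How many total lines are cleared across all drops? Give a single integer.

Answer: 0

Derivation:
Drop 1: Z rot0 at col 2 lands with bottom-row=0; cleared 0 line(s) (total 0); column heights now [0 0 2 2 1 0], max=2
Drop 2: O rot2 at col 4 lands with bottom-row=1; cleared 0 line(s) (total 0); column heights now [0 0 2 2 3 3], max=3
Drop 3: J rot1 at col 2 lands with bottom-row=2; cleared 0 line(s) (total 0); column heights now [0 0 5 5 3 3], max=5
Drop 4: I rot2 at col 1 lands with bottom-row=5; cleared 0 line(s) (total 0); column heights now [0 6 6 6 6 3], max=6
Drop 5: O rot0 at col 3 lands with bottom-row=6; cleared 0 line(s) (total 0); column heights now [0 6 6 8 8 3], max=8
Drop 6: J rot0 at col 0 lands with bottom-row=6; cleared 0 line(s) (total 0); column heights now [8 7 7 8 8 3], max=8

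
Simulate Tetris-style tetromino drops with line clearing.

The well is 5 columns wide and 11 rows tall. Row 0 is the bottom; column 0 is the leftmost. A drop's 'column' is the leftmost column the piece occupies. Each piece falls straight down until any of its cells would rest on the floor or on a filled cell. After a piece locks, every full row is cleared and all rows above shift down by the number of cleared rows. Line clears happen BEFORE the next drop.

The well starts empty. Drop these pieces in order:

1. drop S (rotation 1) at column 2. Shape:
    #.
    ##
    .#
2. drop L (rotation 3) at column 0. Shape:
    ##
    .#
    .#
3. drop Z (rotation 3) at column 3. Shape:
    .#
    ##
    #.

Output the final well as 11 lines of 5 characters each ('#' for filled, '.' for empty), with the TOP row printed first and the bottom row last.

Drop 1: S rot1 at col 2 lands with bottom-row=0; cleared 0 line(s) (total 0); column heights now [0 0 3 2 0], max=3
Drop 2: L rot3 at col 0 lands with bottom-row=0; cleared 0 line(s) (total 0); column heights now [3 3 3 2 0], max=3
Drop 3: Z rot3 at col 3 lands with bottom-row=2; cleared 0 line(s) (total 0); column heights now [3 3 3 4 5], max=5

Answer: .....
.....
.....
.....
.....
.....
....#
...##
####.
.###.
.#.#.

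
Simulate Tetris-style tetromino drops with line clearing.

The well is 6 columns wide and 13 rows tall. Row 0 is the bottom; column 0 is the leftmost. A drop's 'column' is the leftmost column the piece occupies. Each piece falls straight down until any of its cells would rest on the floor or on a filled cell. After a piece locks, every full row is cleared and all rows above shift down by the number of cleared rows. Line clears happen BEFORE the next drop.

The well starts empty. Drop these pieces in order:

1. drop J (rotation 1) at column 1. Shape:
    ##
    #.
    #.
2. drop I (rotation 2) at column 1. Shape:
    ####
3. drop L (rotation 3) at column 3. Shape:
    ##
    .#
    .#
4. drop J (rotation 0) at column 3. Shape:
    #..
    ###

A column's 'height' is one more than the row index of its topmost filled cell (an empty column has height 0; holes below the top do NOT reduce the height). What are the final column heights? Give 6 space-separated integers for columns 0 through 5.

Answer: 0 4 4 9 8 8

Derivation:
Drop 1: J rot1 at col 1 lands with bottom-row=0; cleared 0 line(s) (total 0); column heights now [0 3 3 0 0 0], max=3
Drop 2: I rot2 at col 1 lands with bottom-row=3; cleared 0 line(s) (total 0); column heights now [0 4 4 4 4 0], max=4
Drop 3: L rot3 at col 3 lands with bottom-row=4; cleared 0 line(s) (total 0); column heights now [0 4 4 7 7 0], max=7
Drop 4: J rot0 at col 3 lands with bottom-row=7; cleared 0 line(s) (total 0); column heights now [0 4 4 9 8 8], max=9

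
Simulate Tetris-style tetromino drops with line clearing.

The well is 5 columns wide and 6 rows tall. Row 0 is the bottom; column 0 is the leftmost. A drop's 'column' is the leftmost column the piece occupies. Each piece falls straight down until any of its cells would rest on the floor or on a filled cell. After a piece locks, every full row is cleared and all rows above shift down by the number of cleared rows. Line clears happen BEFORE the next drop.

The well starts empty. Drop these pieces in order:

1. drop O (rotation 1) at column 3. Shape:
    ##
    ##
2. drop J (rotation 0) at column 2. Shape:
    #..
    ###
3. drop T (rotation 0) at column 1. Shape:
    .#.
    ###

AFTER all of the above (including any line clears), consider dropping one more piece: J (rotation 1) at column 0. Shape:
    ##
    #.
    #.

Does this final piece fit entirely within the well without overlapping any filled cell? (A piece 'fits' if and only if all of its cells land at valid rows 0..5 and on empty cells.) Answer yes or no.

Drop 1: O rot1 at col 3 lands with bottom-row=0; cleared 0 line(s) (total 0); column heights now [0 0 0 2 2], max=2
Drop 2: J rot0 at col 2 lands with bottom-row=2; cleared 0 line(s) (total 0); column heights now [0 0 4 3 3], max=4
Drop 3: T rot0 at col 1 lands with bottom-row=4; cleared 0 line(s) (total 0); column heights now [0 5 6 5 3], max=6
Test piece J rot1 at col 0 (width 2): heights before test = [0 5 6 5 3]; fits = True

Answer: yes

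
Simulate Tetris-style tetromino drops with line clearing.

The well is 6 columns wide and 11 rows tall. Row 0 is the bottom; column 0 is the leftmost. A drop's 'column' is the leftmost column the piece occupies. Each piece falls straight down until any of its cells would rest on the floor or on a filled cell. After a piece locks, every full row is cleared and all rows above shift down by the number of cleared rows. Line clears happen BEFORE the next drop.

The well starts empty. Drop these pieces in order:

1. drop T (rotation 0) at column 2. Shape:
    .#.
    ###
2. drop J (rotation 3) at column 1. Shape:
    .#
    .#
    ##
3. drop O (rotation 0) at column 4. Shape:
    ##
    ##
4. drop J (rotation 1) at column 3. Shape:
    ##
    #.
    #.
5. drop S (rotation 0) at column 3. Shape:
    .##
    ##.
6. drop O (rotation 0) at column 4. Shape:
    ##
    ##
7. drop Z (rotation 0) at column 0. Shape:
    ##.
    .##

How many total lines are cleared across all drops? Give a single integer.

Drop 1: T rot0 at col 2 lands with bottom-row=0; cleared 0 line(s) (total 0); column heights now [0 0 1 2 1 0], max=2
Drop 2: J rot3 at col 1 lands with bottom-row=1; cleared 0 line(s) (total 0); column heights now [0 2 4 2 1 0], max=4
Drop 3: O rot0 at col 4 lands with bottom-row=1; cleared 0 line(s) (total 0); column heights now [0 2 4 2 3 3], max=4
Drop 4: J rot1 at col 3 lands with bottom-row=2; cleared 0 line(s) (total 0); column heights now [0 2 4 5 5 3], max=5
Drop 5: S rot0 at col 3 lands with bottom-row=5; cleared 0 line(s) (total 0); column heights now [0 2 4 6 7 7], max=7
Drop 6: O rot0 at col 4 lands with bottom-row=7; cleared 0 line(s) (total 0); column heights now [0 2 4 6 9 9], max=9
Drop 7: Z rot0 at col 0 lands with bottom-row=4; cleared 0 line(s) (total 0); column heights now [6 6 5 6 9 9], max=9

Answer: 0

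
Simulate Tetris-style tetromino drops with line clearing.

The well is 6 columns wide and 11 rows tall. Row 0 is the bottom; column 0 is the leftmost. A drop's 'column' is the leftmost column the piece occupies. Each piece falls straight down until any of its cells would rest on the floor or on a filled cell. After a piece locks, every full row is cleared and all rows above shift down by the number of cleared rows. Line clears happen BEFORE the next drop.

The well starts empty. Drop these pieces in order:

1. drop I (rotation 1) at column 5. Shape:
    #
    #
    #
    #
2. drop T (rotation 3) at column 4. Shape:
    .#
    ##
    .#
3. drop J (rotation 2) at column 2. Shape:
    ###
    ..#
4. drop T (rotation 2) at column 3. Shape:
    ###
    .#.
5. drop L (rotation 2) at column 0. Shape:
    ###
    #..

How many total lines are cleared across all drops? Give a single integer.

Answer: 0

Derivation:
Drop 1: I rot1 at col 5 lands with bottom-row=0; cleared 0 line(s) (total 0); column heights now [0 0 0 0 0 4], max=4
Drop 2: T rot3 at col 4 lands with bottom-row=4; cleared 0 line(s) (total 0); column heights now [0 0 0 0 6 7], max=7
Drop 3: J rot2 at col 2 lands with bottom-row=6; cleared 0 line(s) (total 0); column heights now [0 0 8 8 8 7], max=8
Drop 4: T rot2 at col 3 lands with bottom-row=8; cleared 0 line(s) (total 0); column heights now [0 0 8 10 10 10], max=10
Drop 5: L rot2 at col 0 lands with bottom-row=7; cleared 0 line(s) (total 0); column heights now [9 9 9 10 10 10], max=10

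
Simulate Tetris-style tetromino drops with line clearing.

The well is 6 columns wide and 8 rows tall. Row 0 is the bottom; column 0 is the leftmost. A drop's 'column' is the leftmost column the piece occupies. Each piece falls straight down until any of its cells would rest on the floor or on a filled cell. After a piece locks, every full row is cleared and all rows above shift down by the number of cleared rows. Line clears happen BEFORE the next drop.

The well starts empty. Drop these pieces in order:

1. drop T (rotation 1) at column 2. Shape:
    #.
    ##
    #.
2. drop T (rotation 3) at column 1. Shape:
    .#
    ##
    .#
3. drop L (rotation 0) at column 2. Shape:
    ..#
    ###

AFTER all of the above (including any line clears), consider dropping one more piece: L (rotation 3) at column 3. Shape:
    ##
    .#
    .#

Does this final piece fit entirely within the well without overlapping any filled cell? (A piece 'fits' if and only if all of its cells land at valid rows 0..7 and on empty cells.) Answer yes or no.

Drop 1: T rot1 at col 2 lands with bottom-row=0; cleared 0 line(s) (total 0); column heights now [0 0 3 2 0 0], max=3
Drop 2: T rot3 at col 1 lands with bottom-row=3; cleared 0 line(s) (total 0); column heights now [0 5 6 2 0 0], max=6
Drop 3: L rot0 at col 2 lands with bottom-row=6; cleared 0 line(s) (total 0); column heights now [0 5 7 7 8 0], max=8
Test piece L rot3 at col 3 (width 2): heights before test = [0 5 7 7 8 0]; fits = False

Answer: no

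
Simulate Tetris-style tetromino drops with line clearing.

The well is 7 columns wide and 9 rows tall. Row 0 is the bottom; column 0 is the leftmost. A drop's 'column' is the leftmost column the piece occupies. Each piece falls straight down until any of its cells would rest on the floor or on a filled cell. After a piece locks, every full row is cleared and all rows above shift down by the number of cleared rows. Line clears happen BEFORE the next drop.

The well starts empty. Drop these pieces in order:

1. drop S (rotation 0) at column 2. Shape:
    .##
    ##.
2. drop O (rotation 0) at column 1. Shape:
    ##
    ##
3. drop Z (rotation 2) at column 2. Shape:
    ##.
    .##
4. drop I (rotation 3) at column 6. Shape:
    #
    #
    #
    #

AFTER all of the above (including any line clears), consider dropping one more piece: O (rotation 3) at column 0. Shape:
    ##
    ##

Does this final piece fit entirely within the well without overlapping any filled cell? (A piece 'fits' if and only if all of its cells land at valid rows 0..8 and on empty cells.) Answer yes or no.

Answer: yes

Derivation:
Drop 1: S rot0 at col 2 lands with bottom-row=0; cleared 0 line(s) (total 0); column heights now [0 0 1 2 2 0 0], max=2
Drop 2: O rot0 at col 1 lands with bottom-row=1; cleared 0 line(s) (total 0); column heights now [0 3 3 2 2 0 0], max=3
Drop 3: Z rot2 at col 2 lands with bottom-row=2; cleared 0 line(s) (total 0); column heights now [0 3 4 4 3 0 0], max=4
Drop 4: I rot3 at col 6 lands with bottom-row=0; cleared 0 line(s) (total 0); column heights now [0 3 4 4 3 0 4], max=4
Test piece O rot3 at col 0 (width 2): heights before test = [0 3 4 4 3 0 4]; fits = True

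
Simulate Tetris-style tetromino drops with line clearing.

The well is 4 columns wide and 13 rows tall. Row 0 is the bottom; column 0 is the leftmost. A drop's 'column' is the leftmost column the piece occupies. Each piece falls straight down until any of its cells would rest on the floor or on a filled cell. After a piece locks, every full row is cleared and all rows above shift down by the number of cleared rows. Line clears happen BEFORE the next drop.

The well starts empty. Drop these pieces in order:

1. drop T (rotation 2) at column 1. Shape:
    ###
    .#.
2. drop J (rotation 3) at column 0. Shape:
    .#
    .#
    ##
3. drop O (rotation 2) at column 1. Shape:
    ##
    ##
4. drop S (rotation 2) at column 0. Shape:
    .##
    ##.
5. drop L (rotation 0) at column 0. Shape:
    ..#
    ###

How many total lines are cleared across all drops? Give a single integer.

Answer: 0

Derivation:
Drop 1: T rot2 at col 1 lands with bottom-row=0; cleared 0 line(s) (total 0); column heights now [0 2 2 2], max=2
Drop 2: J rot3 at col 0 lands with bottom-row=2; cleared 0 line(s) (total 0); column heights now [3 5 2 2], max=5
Drop 3: O rot2 at col 1 lands with bottom-row=5; cleared 0 line(s) (total 0); column heights now [3 7 7 2], max=7
Drop 4: S rot2 at col 0 lands with bottom-row=7; cleared 0 line(s) (total 0); column heights now [8 9 9 2], max=9
Drop 5: L rot0 at col 0 lands with bottom-row=9; cleared 0 line(s) (total 0); column heights now [10 10 11 2], max=11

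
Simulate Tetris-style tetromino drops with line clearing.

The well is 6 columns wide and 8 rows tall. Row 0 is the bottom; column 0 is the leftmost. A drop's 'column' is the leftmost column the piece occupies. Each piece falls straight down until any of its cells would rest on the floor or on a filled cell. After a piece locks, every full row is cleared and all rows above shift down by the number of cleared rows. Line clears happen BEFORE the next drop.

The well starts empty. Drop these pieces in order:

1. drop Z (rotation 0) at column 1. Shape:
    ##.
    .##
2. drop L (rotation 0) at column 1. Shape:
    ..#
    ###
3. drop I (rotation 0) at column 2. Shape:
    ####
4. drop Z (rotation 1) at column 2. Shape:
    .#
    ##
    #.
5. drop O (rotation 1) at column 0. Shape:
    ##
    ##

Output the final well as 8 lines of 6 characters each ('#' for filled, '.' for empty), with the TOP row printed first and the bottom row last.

Answer: ......
...#..
..##..
..#...
##.#..
.###..
.##...
..##..

Derivation:
Drop 1: Z rot0 at col 1 lands with bottom-row=0; cleared 0 line(s) (total 0); column heights now [0 2 2 1 0 0], max=2
Drop 2: L rot0 at col 1 lands with bottom-row=2; cleared 0 line(s) (total 0); column heights now [0 3 3 4 0 0], max=4
Drop 3: I rot0 at col 2 lands with bottom-row=4; cleared 0 line(s) (total 0); column heights now [0 3 5 5 5 5], max=5
Drop 4: Z rot1 at col 2 lands with bottom-row=5; cleared 0 line(s) (total 0); column heights now [0 3 7 8 5 5], max=8
Drop 5: O rot1 at col 0 lands with bottom-row=3; cleared 1 line(s) (total 1); column heights now [4 4 6 7 0 0], max=7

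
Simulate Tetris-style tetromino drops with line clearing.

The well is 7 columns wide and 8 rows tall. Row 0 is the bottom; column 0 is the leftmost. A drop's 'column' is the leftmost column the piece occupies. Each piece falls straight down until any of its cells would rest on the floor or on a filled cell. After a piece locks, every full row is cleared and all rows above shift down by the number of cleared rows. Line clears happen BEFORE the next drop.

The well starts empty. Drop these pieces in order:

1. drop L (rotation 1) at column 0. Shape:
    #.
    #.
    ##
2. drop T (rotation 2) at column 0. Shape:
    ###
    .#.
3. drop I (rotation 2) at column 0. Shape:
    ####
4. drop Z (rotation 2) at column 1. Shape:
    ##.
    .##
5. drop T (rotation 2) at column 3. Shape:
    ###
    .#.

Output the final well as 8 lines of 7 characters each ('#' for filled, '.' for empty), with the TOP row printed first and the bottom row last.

Answer: .......
.#####.
..###..
####...
###....
##.....
#......
##.....

Derivation:
Drop 1: L rot1 at col 0 lands with bottom-row=0; cleared 0 line(s) (total 0); column heights now [3 1 0 0 0 0 0], max=3
Drop 2: T rot2 at col 0 lands with bottom-row=2; cleared 0 line(s) (total 0); column heights now [4 4 4 0 0 0 0], max=4
Drop 3: I rot2 at col 0 lands with bottom-row=4; cleared 0 line(s) (total 0); column heights now [5 5 5 5 0 0 0], max=5
Drop 4: Z rot2 at col 1 lands with bottom-row=5; cleared 0 line(s) (total 0); column heights now [5 7 7 6 0 0 0], max=7
Drop 5: T rot2 at col 3 lands with bottom-row=5; cleared 0 line(s) (total 0); column heights now [5 7 7 7 7 7 0], max=7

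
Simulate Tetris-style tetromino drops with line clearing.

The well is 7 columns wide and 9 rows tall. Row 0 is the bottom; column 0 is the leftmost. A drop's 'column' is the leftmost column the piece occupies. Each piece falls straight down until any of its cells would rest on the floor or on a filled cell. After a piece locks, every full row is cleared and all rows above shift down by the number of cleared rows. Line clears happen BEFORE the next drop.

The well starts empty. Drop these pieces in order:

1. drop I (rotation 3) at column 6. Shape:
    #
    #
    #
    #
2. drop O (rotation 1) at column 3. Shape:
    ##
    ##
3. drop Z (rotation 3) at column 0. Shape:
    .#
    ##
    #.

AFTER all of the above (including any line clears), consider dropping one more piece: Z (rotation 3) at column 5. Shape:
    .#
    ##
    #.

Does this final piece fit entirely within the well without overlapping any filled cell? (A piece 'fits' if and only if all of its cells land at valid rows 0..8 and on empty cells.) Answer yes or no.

Answer: yes

Derivation:
Drop 1: I rot3 at col 6 lands with bottom-row=0; cleared 0 line(s) (total 0); column heights now [0 0 0 0 0 0 4], max=4
Drop 2: O rot1 at col 3 lands with bottom-row=0; cleared 0 line(s) (total 0); column heights now [0 0 0 2 2 0 4], max=4
Drop 3: Z rot3 at col 0 lands with bottom-row=0; cleared 0 line(s) (total 0); column heights now [2 3 0 2 2 0 4], max=4
Test piece Z rot3 at col 5 (width 2): heights before test = [2 3 0 2 2 0 4]; fits = True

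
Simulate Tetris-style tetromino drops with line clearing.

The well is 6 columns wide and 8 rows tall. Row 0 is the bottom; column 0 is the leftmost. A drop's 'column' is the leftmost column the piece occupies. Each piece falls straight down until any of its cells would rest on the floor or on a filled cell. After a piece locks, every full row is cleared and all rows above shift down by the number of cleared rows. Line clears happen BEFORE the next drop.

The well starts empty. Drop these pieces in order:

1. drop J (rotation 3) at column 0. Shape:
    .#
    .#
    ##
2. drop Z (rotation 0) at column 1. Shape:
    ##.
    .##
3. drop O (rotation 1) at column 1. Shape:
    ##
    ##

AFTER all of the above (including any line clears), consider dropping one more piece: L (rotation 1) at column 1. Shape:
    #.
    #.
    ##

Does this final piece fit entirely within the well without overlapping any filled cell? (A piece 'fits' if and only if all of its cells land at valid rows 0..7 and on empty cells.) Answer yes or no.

Answer: no

Derivation:
Drop 1: J rot3 at col 0 lands with bottom-row=0; cleared 0 line(s) (total 0); column heights now [1 3 0 0 0 0], max=3
Drop 2: Z rot0 at col 1 lands with bottom-row=2; cleared 0 line(s) (total 0); column heights now [1 4 4 3 0 0], max=4
Drop 3: O rot1 at col 1 lands with bottom-row=4; cleared 0 line(s) (total 0); column heights now [1 6 6 3 0 0], max=6
Test piece L rot1 at col 1 (width 2): heights before test = [1 6 6 3 0 0]; fits = False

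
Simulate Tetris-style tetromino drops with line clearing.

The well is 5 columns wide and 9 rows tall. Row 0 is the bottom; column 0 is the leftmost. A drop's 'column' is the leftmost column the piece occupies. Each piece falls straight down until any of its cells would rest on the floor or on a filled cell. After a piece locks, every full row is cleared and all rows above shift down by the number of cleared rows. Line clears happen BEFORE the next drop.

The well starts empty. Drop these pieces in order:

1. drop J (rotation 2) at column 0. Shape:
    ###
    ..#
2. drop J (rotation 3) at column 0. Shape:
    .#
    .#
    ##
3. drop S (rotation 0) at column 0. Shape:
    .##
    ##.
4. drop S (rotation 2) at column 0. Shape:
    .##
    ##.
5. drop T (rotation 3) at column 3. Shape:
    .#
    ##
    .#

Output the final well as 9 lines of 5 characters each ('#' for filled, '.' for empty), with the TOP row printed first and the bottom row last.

Drop 1: J rot2 at col 0 lands with bottom-row=0; cleared 0 line(s) (total 0); column heights now [2 2 2 0 0], max=2
Drop 2: J rot3 at col 0 lands with bottom-row=2; cleared 0 line(s) (total 0); column heights now [3 5 2 0 0], max=5
Drop 3: S rot0 at col 0 lands with bottom-row=5; cleared 0 line(s) (total 0); column heights now [6 7 7 0 0], max=7
Drop 4: S rot2 at col 0 lands with bottom-row=7; cleared 0 line(s) (total 0); column heights now [8 9 9 0 0], max=9
Drop 5: T rot3 at col 3 lands with bottom-row=0; cleared 1 line(s) (total 1); column heights now [7 8 8 0 2], max=8

Answer: .....
.##..
##...
.##..
##...
.#...
.#...
##..#
..#.#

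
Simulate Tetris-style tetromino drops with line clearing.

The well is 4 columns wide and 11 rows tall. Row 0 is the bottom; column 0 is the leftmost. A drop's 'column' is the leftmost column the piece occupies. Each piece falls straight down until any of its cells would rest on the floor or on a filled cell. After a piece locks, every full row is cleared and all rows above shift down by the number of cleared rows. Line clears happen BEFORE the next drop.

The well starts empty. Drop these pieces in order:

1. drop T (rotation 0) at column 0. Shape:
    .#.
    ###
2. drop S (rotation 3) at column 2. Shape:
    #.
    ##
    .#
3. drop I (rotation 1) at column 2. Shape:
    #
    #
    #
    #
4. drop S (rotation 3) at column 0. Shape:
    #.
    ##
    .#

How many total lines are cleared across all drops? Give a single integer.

Answer: 1

Derivation:
Drop 1: T rot0 at col 0 lands with bottom-row=0; cleared 0 line(s) (total 0); column heights now [1 2 1 0], max=2
Drop 2: S rot3 at col 2 lands with bottom-row=0; cleared 1 line(s) (total 1); column heights now [0 1 2 1], max=2
Drop 3: I rot1 at col 2 lands with bottom-row=2; cleared 0 line(s) (total 1); column heights now [0 1 6 1], max=6
Drop 4: S rot3 at col 0 lands with bottom-row=1; cleared 0 line(s) (total 1); column heights now [4 3 6 1], max=6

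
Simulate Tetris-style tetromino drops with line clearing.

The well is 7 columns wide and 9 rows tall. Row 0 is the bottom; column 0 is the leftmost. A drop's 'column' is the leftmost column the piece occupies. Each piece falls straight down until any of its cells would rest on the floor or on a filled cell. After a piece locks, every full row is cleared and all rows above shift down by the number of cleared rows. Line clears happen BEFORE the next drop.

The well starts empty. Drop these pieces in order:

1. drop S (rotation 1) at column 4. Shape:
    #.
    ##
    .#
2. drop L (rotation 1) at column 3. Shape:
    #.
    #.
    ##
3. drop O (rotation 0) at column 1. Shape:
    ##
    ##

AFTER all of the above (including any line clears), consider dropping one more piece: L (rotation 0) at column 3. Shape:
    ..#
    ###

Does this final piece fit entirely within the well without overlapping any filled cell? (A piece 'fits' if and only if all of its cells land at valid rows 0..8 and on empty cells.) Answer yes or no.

Drop 1: S rot1 at col 4 lands with bottom-row=0; cleared 0 line(s) (total 0); column heights now [0 0 0 0 3 2 0], max=3
Drop 2: L rot1 at col 3 lands with bottom-row=3; cleared 0 line(s) (total 0); column heights now [0 0 0 6 4 2 0], max=6
Drop 3: O rot0 at col 1 lands with bottom-row=0; cleared 0 line(s) (total 0); column heights now [0 2 2 6 4 2 0], max=6
Test piece L rot0 at col 3 (width 3): heights before test = [0 2 2 6 4 2 0]; fits = True

Answer: yes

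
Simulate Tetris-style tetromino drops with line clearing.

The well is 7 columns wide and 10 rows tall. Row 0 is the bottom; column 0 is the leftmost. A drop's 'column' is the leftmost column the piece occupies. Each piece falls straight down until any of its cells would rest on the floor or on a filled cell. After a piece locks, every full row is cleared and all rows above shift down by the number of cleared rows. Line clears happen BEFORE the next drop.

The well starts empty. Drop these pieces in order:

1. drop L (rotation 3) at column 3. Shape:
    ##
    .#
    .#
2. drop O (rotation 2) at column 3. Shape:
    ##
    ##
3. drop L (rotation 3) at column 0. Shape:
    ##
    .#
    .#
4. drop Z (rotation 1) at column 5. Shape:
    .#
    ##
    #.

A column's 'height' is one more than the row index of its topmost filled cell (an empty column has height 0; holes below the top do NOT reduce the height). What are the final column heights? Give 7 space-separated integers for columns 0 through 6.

Drop 1: L rot3 at col 3 lands with bottom-row=0; cleared 0 line(s) (total 0); column heights now [0 0 0 3 3 0 0], max=3
Drop 2: O rot2 at col 3 lands with bottom-row=3; cleared 0 line(s) (total 0); column heights now [0 0 0 5 5 0 0], max=5
Drop 3: L rot3 at col 0 lands with bottom-row=0; cleared 0 line(s) (total 0); column heights now [3 3 0 5 5 0 0], max=5
Drop 4: Z rot1 at col 5 lands with bottom-row=0; cleared 0 line(s) (total 0); column heights now [3 3 0 5 5 2 3], max=5

Answer: 3 3 0 5 5 2 3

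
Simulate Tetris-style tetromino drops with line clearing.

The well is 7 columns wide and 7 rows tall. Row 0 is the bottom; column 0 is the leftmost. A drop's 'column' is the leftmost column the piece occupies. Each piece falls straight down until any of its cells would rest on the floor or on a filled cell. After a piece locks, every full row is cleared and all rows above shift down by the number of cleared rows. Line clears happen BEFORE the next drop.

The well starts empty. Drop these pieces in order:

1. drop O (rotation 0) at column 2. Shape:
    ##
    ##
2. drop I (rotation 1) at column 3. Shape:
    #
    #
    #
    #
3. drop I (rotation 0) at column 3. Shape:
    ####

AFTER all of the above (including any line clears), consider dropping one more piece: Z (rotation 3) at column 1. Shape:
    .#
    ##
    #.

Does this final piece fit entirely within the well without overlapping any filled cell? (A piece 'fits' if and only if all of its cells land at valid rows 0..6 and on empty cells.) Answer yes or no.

Drop 1: O rot0 at col 2 lands with bottom-row=0; cleared 0 line(s) (total 0); column heights now [0 0 2 2 0 0 0], max=2
Drop 2: I rot1 at col 3 lands with bottom-row=2; cleared 0 line(s) (total 0); column heights now [0 0 2 6 0 0 0], max=6
Drop 3: I rot0 at col 3 lands with bottom-row=6; cleared 0 line(s) (total 0); column heights now [0 0 2 7 7 7 7], max=7
Test piece Z rot3 at col 1 (width 2): heights before test = [0 0 2 7 7 7 7]; fits = True

Answer: yes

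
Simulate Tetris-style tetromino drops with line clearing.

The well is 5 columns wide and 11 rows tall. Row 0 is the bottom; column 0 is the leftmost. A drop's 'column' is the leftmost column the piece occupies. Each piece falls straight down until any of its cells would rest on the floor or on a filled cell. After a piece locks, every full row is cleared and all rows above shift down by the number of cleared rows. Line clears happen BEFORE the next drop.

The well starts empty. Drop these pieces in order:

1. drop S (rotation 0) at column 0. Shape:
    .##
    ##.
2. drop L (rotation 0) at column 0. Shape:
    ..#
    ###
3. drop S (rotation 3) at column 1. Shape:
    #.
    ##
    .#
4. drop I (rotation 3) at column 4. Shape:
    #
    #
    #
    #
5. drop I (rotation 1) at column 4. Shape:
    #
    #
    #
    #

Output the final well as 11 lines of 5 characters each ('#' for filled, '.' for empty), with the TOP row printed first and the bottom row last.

Answer: .....
.....
.....
....#
.#..#
.##.#
..#.#
..#.#
###.#
.##.#
##..#

Derivation:
Drop 1: S rot0 at col 0 lands with bottom-row=0; cleared 0 line(s) (total 0); column heights now [1 2 2 0 0], max=2
Drop 2: L rot0 at col 0 lands with bottom-row=2; cleared 0 line(s) (total 0); column heights now [3 3 4 0 0], max=4
Drop 3: S rot3 at col 1 lands with bottom-row=4; cleared 0 line(s) (total 0); column heights now [3 7 6 0 0], max=7
Drop 4: I rot3 at col 4 lands with bottom-row=0; cleared 0 line(s) (total 0); column heights now [3 7 6 0 4], max=7
Drop 5: I rot1 at col 4 lands with bottom-row=4; cleared 0 line(s) (total 0); column heights now [3 7 6 0 8], max=8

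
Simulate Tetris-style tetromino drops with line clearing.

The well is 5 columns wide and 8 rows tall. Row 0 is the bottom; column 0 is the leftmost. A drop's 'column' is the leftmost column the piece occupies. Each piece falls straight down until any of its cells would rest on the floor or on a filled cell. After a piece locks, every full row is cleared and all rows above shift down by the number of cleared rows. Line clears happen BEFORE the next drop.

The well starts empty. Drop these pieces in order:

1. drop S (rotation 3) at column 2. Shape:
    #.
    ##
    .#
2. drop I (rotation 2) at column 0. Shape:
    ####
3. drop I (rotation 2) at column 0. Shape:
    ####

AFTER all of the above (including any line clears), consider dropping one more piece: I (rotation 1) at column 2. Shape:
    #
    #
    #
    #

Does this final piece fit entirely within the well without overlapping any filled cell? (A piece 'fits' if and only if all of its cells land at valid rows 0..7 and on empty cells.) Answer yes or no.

Answer: no

Derivation:
Drop 1: S rot3 at col 2 lands with bottom-row=0; cleared 0 line(s) (total 0); column heights now [0 0 3 2 0], max=3
Drop 2: I rot2 at col 0 lands with bottom-row=3; cleared 0 line(s) (total 0); column heights now [4 4 4 4 0], max=4
Drop 3: I rot2 at col 0 lands with bottom-row=4; cleared 0 line(s) (total 0); column heights now [5 5 5 5 0], max=5
Test piece I rot1 at col 2 (width 1): heights before test = [5 5 5 5 0]; fits = False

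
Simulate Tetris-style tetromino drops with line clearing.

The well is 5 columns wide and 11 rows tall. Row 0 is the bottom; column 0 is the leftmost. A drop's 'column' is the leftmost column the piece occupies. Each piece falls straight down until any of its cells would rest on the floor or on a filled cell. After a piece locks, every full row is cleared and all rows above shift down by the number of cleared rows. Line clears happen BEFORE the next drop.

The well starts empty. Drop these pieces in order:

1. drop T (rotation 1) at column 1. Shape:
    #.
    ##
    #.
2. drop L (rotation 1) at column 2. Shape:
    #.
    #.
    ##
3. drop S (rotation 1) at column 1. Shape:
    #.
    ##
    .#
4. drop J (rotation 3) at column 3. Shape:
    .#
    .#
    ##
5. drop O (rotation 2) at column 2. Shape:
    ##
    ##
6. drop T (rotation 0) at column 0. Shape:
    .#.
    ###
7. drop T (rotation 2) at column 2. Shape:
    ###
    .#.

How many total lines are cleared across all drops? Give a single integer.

Drop 1: T rot1 at col 1 lands with bottom-row=0; cleared 0 line(s) (total 0); column heights now [0 3 2 0 0], max=3
Drop 2: L rot1 at col 2 lands with bottom-row=2; cleared 0 line(s) (total 0); column heights now [0 3 5 3 0], max=5
Drop 3: S rot1 at col 1 lands with bottom-row=5; cleared 0 line(s) (total 0); column heights now [0 8 7 3 0], max=8
Drop 4: J rot3 at col 3 lands with bottom-row=3; cleared 0 line(s) (total 0); column heights now [0 8 7 4 6], max=8
Drop 5: O rot2 at col 2 lands with bottom-row=7; cleared 0 line(s) (total 0); column heights now [0 8 9 9 6], max=9
Drop 6: T rot0 at col 0 lands with bottom-row=9; cleared 0 line(s) (total 0); column heights now [10 11 10 9 6], max=11
Drop 7: T rot2 at col 2 lands with bottom-row=9; cleared 0 line(s) (total 0); column heights now [10 11 11 11 11], max=11

Answer: 0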